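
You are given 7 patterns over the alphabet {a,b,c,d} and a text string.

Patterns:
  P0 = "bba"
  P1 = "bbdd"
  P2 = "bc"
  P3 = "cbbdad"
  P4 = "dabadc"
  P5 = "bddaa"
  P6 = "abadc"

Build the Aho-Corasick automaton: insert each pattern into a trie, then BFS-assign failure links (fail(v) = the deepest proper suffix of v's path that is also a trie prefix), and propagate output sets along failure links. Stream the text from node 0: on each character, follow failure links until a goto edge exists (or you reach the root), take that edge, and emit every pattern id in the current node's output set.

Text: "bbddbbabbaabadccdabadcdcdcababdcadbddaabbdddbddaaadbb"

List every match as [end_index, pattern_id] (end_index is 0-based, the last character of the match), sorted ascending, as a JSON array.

Build:
Trie (insert patterns):
  n0 'ε': a→23 b→1 c→7 d→13
  n1 'b': b→2 c→6 d→19
  n2 'bb': a→3 d→4
  n3 'bba': ·  ←P0
  n4 'bbd': d→5
  n5 'bbdd': ·  ←P1
  n6 'bc': ·  ←P2
  n7 'c': b→8
  n8 'cb': b→9
  n9 'cbb': d→10
  n10 'cbbd': a→11
  n11 'cbbda': d→12
  n12 'cbbdad': ·  ←P3
  n13 'd': a→14
  n14 'da': b→15
  n15 'dab': a→16
  n16 'daba': d→17
  n17 'dabad': c→18
  n18 'dabadc': ·  ←P4
  n19 'bd': d→20
  n20 'bdd': a→21
  n21 'bdda': a→22
  n22 'bddaa': ·  ←P5
  n23 'a': b→24
  n24 'ab': a→25
  n25 'aba': d→26
  n26 'abad': c→27
  n27 'abadc': ·  ←P6

Failure links (BFS by depth):
  n1('b'): parent n0 fail=0; on 'b' 0 → fail=0;  out ∅∪∅=∅
  n7('c'): parent n0 fail=0; on 'c' 0 → fail=0;  out ∅∪∅=∅
  n13('d'): parent n0 fail=0; on 'd' 0 → fail=0;  out ∅∪∅=∅
  n23('a'): parent n0 fail=0; on 'a' 0 → fail=0;  out ∅∪∅=∅
  n2('bb'): parent n1 fail=0; on 'b' 0 → fail=1;  out ∅∪∅=∅
  n6('bc'): parent n1 fail=0; on 'c' 0 → fail=7;  out {2}∪∅={2}
  n8('cb'): parent n7 fail=0; on 'b' 0 → fail=1;  out ∅∪∅=∅
  n14('da'): parent n13 fail=0; on 'a' 0 → fail=23;  out ∅∪∅=∅
  n19('bd'): parent n1 fail=0; on 'd' 0 → fail=13;  out ∅∪∅=∅
  n24('ab'): parent n23 fail=0; on 'b' 0 → fail=1;  out ∅∪∅=∅
  n3('bba'): parent n2 fail=1; on 'a' 1→0 → fail=23;  out {0}∪∅={0}
  n4('bbd'): parent n2 fail=1; on 'd' 1 → fail=19;  out ∅∪∅=∅
  n9('cbb'): parent n8 fail=1; on 'b' 1 → fail=2;  out ∅∪∅=∅
  n15('dab'): parent n14 fail=23; on 'b' 23 → fail=24;  out ∅∪∅=∅
  n20('bdd'): parent n19 fail=13; on 'd' 13→0 → fail=13;  out ∅∪∅=∅
  n25('aba'): parent n24 fail=1; on 'a' 1→0 → fail=23;  out ∅∪∅=∅
  n5('bbdd'): parent n4 fail=19; on 'd' 19 → fail=20;  out {1}∪∅={1}
  n10('cbbd'): parent n9 fail=2; on 'd' 2 → fail=4;  out ∅∪∅=∅
  n16('daba'): parent n15 fail=24; on 'a' 24 → fail=25;  out ∅∪∅=∅
  n21('bdda'): parent n20 fail=13; on 'a' 13 → fail=14;  out ∅∪∅=∅
  n26('abad'): parent n25 fail=23; on 'd' 23→0 → fail=13;  out ∅∪∅=∅
  n11('cbbda'): parent n10 fail=4; on 'a' 4→19→13 → fail=14;  out ∅∪∅=∅
  n17('dabad'): parent n16 fail=25; on 'd' 25 → fail=26;  out ∅∪∅=∅
  n22('bddaa'): parent n21 fail=14; on 'a' 14→23→0 → fail=23;  out {5}∪∅={5}
  n27('abadc'): parent n26 fail=13; on 'c' 13→0 → fail=7;  out {6}∪∅={6}
  n12('cbbdad'): parent n11 fail=14; on 'd' 14→23→0 → fail=13;  out {3}∪∅={3}
  n18('dabadc'): parent n17 fail=26; on 'c' 26 → fail=27;  out {4}∪{6}={4,6}

Text stream:
pos 0 'b': at 1
pos 1 'b': at 2
pos 2 'd': at 4
pos 3 'd': at 5  ** P1@[0:3]
pos 4 'b': at 1 (fail-walked)
pos 5 'b': at 2
pos 6 'a': at 3  ** P0@[4:6]
pos 7 'b': at 24 (fail-walked)
pos 8 'b': at 2 (fail-walked)
pos 9 'a': at 3  ** P0@[7:9]
pos 10 'a': at 23 (fail-walked)
pos 11 'b': at 24
pos 12 'a': at 25
pos 13 'd': at 26
pos 14 'c': at 27  ** P6@[10:14]
pos 15 'c': at 7 (fail-walked)
pos 16 'd': at 13 (fail-walked)
pos 17 'a': at 14
pos 18 'b': at 15
pos 19 'a': at 16
pos 20 'd': at 17
pos 21 'c': at 18  ** P4@[16:21],P6@[17:21]
pos 22 'd': at 13 (fail-walked)
pos 23 'c': at 7 (fail-walked)
pos 24 'd': at 13 (fail-walked)
pos 25 'c': at 7 (fail-walked)
pos 26 'a': at 23 (fail-walked)
pos 27 'b': at 24
pos 28 'a': at 25
pos 29 'b': at 24 (fail-walked)
pos 30 'd': at 19 (fail-walked)
pos 31 'c': at 7 (fail-walked)
pos 32 'a': at 23 (fail-walked)
pos 33 'd': at 13 (fail-walked)
pos 34 'b': at 1 (fail-walked)
pos 35 'd': at 19
pos 36 'd': at 20
pos 37 'a': at 21
pos 38 'a': at 22  ** P5@[34:38]
pos 39 'b': at 24 (fail-walked)
pos 40 'b': at 2 (fail-walked)
pos 41 'd': at 4
pos 42 'd': at 5  ** P1@[39:42]
pos 43 'd': at 13 (fail-walked)
pos 44 'b': at 1 (fail-walked)
pos 45 'd': at 19
pos 46 'd': at 20
pos 47 'a': at 21
pos 48 'a': at 22  ** P5@[44:48]
pos 49 'a': at 23 (fail-walked)
pos 50 'd': at 13 (fail-walked)
pos 51 'b': at 1 (fail-walked)
pos 52 'b': at 2

Result: [[3,1],[6,0],[9,0],[14,6],[21,4],[21,6],[38,5],[42,1],[48,5]]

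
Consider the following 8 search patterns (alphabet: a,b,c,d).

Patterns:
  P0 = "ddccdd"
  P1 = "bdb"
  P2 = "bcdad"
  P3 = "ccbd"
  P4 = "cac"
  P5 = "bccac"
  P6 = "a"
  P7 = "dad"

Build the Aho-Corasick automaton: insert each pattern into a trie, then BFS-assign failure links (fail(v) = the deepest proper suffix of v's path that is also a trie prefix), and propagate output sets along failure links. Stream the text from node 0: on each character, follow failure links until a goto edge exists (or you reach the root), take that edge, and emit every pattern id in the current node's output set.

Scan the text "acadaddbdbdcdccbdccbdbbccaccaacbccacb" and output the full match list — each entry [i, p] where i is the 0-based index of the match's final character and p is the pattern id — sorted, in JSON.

Construct AC machine:
Trie nodes:
  0='ε' goto a→23 b→7 c→14 d→1
  1='d' goto a→24 d→2
  2='dd' goto c→3
  3='ddc' goto c→4
  4='ddcc' goto d→5
  5='ddccd' goto d→6
  6='ddccdd' goto ·  [P0 ends]
  7='b' goto c→10 d→8
  8='bd' goto b→9
  9='bdb' goto ·  [P1 ends]
  10='bc' goto c→20 d→11
  11='bcd' goto a→12
  12='bcda' goto d→13
  13='bcdad' goto ·  [P2 ends]
  14='c' goto a→18 c→15
  15='cc' goto b→16
  16='ccb' goto d→17
  17='ccbd' goto ·  [P3 ends]
  18='ca' goto c→19
  19='cac' goto ·  [P4 ends]
  20='bcc' goto a→21
  21='bcca' goto c→22
  22='bccac' goto ·  [P5 ends]
  23='a' goto ·  [P6 ends]
  24='da' goto d→25
  25='dad' goto ·  [P7 ends]

Failure links (BFS by depth):
  n1('d'): parent n0 fail=0; on 'd' 0 → fail=0;  out ∅∪∅=∅
  n7('b'): parent n0 fail=0; on 'b' 0 → fail=0;  out ∅∪∅=∅
  n14('c'): parent n0 fail=0; on 'c' 0 → fail=0;  out ∅∪∅=∅
  n23('a'): parent n0 fail=0; on 'a' 0 → fail=0;  out {6}∪∅={6}
  n2('dd'): parent n1 fail=0; on 'd' 0 → fail=1;  out ∅∪∅=∅
  n8('bd'): parent n7 fail=0; on 'd' 0 → fail=1;  out ∅∪∅=∅
  n10('bc'): parent n7 fail=0; on 'c' 0 → fail=14;  out ∅∪∅=∅
  n15('cc'): parent n14 fail=0; on 'c' 0 → fail=14;  out ∅∪∅=∅
  n18('ca'): parent n14 fail=0; on 'a' 0 → fail=23;  out ∅∪{6}={6}
  n24('da'): parent n1 fail=0; on 'a' 0 → fail=23;  out ∅∪{6}={6}
  n3('ddc'): parent n2 fail=1; on 'c' 1→0 → fail=14;  out ∅∪∅=∅
  n9('bdb'): parent n8 fail=1; on 'b' 1→0 → fail=7;  out {1}∪∅={1}
  n11('bcd'): parent n10 fail=14; on 'd' 14→0 → fail=1;  out ∅∪∅=∅
  n16('ccb'): parent n15 fail=14; on 'b' 14→0 → fail=7;  out ∅∪∅=∅
  n19('cac'): parent n18 fail=23; on 'c' 23→0 → fail=14;  out {4}∪∅={4}
  n20('bcc'): parent n10 fail=14; on 'c' 14 → fail=15;  out ∅∪∅=∅
  n25('dad'): parent n24 fail=23; on 'd' 23→0 → fail=1;  out {7}∪∅={7}
  n4('ddcc'): parent n3 fail=14; on 'c' 14 → fail=15;  out ∅∪∅=∅
  n12('bcda'): parent n11 fail=1; on 'a' 1 → fail=24;  out ∅∪{6}={6}
  n17('ccbd'): parent n16 fail=7; on 'd' 7 → fail=8;  out {3}∪∅={3}
  n21('bcca'): parent n20 fail=15; on 'a' 15→14 → fail=18;  out ∅∪{6}={6}
  n5('ddccd'): parent n4 fail=15; on 'd' 15→14→0 → fail=1;  out ∅∪∅=∅
  n13('bcdad'): parent n12 fail=24; on 'd' 24 → fail=25;  out {2}∪{7}={2,7}
  n22('bccac'): parent n21 fail=18; on 'c' 18 → fail=19;  out {5}∪{4}={4,5}
  n6('ddccdd'): parent n5 fail=1; on 'd' 1 → fail=2;  out {0}∪∅={0}

Text stream:
pos 0 'a': at 23  ** P6@[0:0]
pos 1 'c': at 14 (via fail)
pos 2 'a': at 18  ** P6@[2:2]
pos 3 'd': at 1 (via fail)
pos 4 'a': at 24  ** P6@[4:4]
pos 5 'd': at 25  ** P7@[3:5]
pos 6 'd': at 2 (via fail)
pos 7 'b': at 7 (via fail)
pos 8 'd': at 8
pos 9 'b': at 9  ** P1@[7:9]
pos 10 'd': at 8 (via fail)
pos 11 'c': at 14 (via fail)
pos 12 'd': at 1 (via fail)
pos 13 'c': at 14 (via fail)
pos 14 'c': at 15
pos 15 'b': at 16
pos 16 'd': at 17  ** P3@[13:16]
pos 17 'c': at 14 (via fail)
pos 18 'c': at 15
pos 19 'b': at 16
pos 20 'd': at 17  ** P3@[17:20]
pos 21 'b': at 9 (via fail)  ** P1@[19:21]
pos 22 'b': at 7 (via fail)
pos 23 'c': at 10
pos 24 'c': at 20
pos 25 'a': at 21  ** P6@[25:25]
pos 26 'c': at 22  ** P4@[24:26],P5@[22:26]
pos 27 'c': at 15 (via fail)
pos 28 'a': at 18 (via fail)  ** P6@[28:28]
pos 29 'a': at 23 (via fail)  ** P6@[29:29]
pos 30 'c': at 14 (via fail)
pos 31 'b': at 7 (via fail)
pos 32 'c': at 10
pos 33 'c': at 20
pos 34 'a': at 21  ** P6@[34:34]
pos 35 'c': at 22  ** P4@[33:35],P5@[31:35]
pos 36 'b': at 7 (via fail)

Result: [[0,6],[2,6],[4,6],[5,7],[9,1],[16,3],[20,3],[21,1],[25,6],[26,4],[26,5],[28,6],[29,6],[34,6],[35,4],[35,5]]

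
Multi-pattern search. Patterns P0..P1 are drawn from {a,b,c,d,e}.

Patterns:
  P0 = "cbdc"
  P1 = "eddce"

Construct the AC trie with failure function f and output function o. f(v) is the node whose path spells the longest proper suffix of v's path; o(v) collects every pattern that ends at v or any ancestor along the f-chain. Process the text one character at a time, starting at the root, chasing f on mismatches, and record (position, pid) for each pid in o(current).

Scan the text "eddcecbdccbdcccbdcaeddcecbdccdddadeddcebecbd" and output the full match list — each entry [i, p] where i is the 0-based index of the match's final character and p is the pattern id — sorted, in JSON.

Build automaton:
Trie (insert patterns):
  n0 'ε': c→1 e→5
  n1 'c': b→2
  n2 'cb': d→3
  n3 'cbd': c→4
  n4 'cbdc': ·  ←P0
  n5 'e': d→6
  n6 'ed': d→7
  n7 'edd': c→8
  n8 'eddc': e→9
  n9 'eddce': ·  ←P1

Failure links (BFS by depth):
  n1('c'): parent n0 fail=0; on 'c' 0 → fail=0;  out ∅∪∅=∅
  n5('e'): parent n0 fail=0; on 'e' 0 → fail=0;  out ∅∪∅=∅
  n2('cb'): parent n1 fail=0; on 'b' 0 → fail=0;  out ∅∪∅=∅
  n6('ed'): parent n5 fail=0; on 'd' 0 → fail=0;  out ∅∪∅=∅
  n3('cbd'): parent n2 fail=0; on 'd' 0 → fail=0;  out ∅∪∅=∅
  n7('edd'): parent n6 fail=0; on 'd' 0 → fail=0;  out ∅∪∅=∅
  n4('cbdc'): parent n3 fail=0; on 'c' 0 → fail=1;  out {0}∪∅={0}
  n8('eddc'): parent n7 fail=0; on 'c' 0 → fail=1;  out ∅∪∅=∅
  n9('eddce'): parent n8 fail=1; on 'e' 1→0 → fail=5;  out {1}∪∅={1}

Run:
[0] read 'e'  n0⇒n5
[1] read 'd'  n5⇒n6
[2] read 'd'  n6⇒n7
[3] read 'c'  n7⇒n8
[4] read 'e'  n8⇒n9  emit P1@[0:4]
[5] read 'c'  n9⇒n1 (via fail)
[6] read 'b'  n1⇒n2
[7] read 'd'  n2⇒n3
[8] read 'c'  n3⇒n4  emit P0@[5:8]
[9] read 'c'  n4⇒n1 (via fail)
[10] read 'b'  n1⇒n2
[11] read 'd'  n2⇒n3
[12] read 'c'  n3⇒n4  emit P0@[9:12]
[13] read 'c'  n4⇒n1 (via fail)
[14] read 'c'  n1⇒n1 (via fail)
[15] read 'b'  n1⇒n2
[16] read 'd'  n2⇒n3
[17] read 'c'  n3⇒n4  emit P0@[14:17]
[18] read 'a'  n4⇒n0 (via fail)
[19] read 'e'  n0⇒n5
[20] read 'd'  n5⇒n6
[21] read 'd'  n6⇒n7
[22] read 'c'  n7⇒n8
[23] read 'e'  n8⇒n9  emit P1@[19:23]
[24] read 'c'  n9⇒n1 (via fail)
[25] read 'b'  n1⇒n2
[26] read 'd'  n2⇒n3
[27] read 'c'  n3⇒n4  emit P0@[24:27]
[28] read 'c'  n4⇒n1 (via fail)
[29] read 'd'  n1⇒n0 (via fail)
[30] read 'd'  n0⇒n0
[31] read 'd'  n0⇒n0
[32] read 'a'  n0⇒n0
[33] read 'd'  n0⇒n0
[34] read 'e'  n0⇒n5
[35] read 'd'  n5⇒n6
[36] read 'd'  n6⇒n7
[37] read 'c'  n7⇒n8
[38] read 'e'  n8⇒n9  emit P1@[34:38]
[39] read 'b'  n9⇒n0 (via fail)
[40] read 'e'  n0⇒n5
[41] read 'c'  n5⇒n1 (via fail)
[42] read 'b'  n1⇒n2
[43] read 'd'  n2⇒n3

All matches (sorted): [[4,1],[8,0],[12,0],[17,0],[23,1],[27,0],[38,1]]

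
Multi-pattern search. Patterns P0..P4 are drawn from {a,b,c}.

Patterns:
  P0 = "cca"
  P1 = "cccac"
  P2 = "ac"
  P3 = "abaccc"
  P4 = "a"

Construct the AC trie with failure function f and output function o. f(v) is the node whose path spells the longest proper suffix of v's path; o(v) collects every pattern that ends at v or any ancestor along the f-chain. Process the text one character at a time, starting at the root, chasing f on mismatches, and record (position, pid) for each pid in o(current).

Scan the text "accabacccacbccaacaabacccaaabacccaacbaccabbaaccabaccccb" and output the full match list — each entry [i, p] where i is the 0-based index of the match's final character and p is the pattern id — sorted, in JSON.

Construct AC machine:
Trie (insert patterns):
  n0 'ε': a→7 c→1
  n1 'c': c→2
  n2 'cc': a→3 c→4
  n3 'cca': ·  ←P0
  n4 'ccc': a→5
  n5 'ccca': c→6
  n6 'cccac': ·  ←P1
  n7 'a': b→9 c→8  ←P4
  n8 'ac': ·  ←P2
  n9 'ab': a→10
  n10 'aba': c→11
  n11 'abac': c→12
  n12 'abacc': c→13
  n13 'abaccc': ·  ←P3

Failure links (BFS by depth):
  n1('c'): parent n0 fail=0; on 'c' 0 → fail=0;  out ∅∪∅=∅
  n7('a'): parent n0 fail=0; on 'a' 0 → fail=0;  out {4}∪∅={4}
  n2('cc'): parent n1 fail=0; on 'c' 0 → fail=1;  out ∅∪∅=∅
  n8('ac'): parent n7 fail=0; on 'c' 0 → fail=1;  out {2}∪∅={2}
  n9('ab'): parent n7 fail=0; on 'b' 0 → fail=0;  out ∅∪∅=∅
  n3('cca'): parent n2 fail=1; on 'a' 1→0 → fail=7;  out {0}∪{4}={0,4}
  n4('ccc'): parent n2 fail=1; on 'c' 1 → fail=2;  out ∅∪∅=∅
  n10('aba'): parent n9 fail=0; on 'a' 0 → fail=7;  out ∅∪{4}={4}
  n5('ccca'): parent n4 fail=2; on 'a' 2 → fail=3;  out ∅∪{0,4}={0,4}
  n11('abac'): parent n10 fail=7; on 'c' 7 → fail=8;  out ∅∪{2}={2}
  n6('cccac'): parent n5 fail=3; on 'c' 3→7 → fail=8;  out {1}∪{2}={1,2}
  n12('abacc'): parent n11 fail=8; on 'c' 8→1 → fail=2;  out ∅∪∅=∅
  n13('abaccc'): parent n12 fail=2; on 'c' 2 → fail=4;  out {3}∪∅={3}

Scan:
i=0 'a': node 0→7  emit P4@[0:0]
i=1 'c': node 7→8  emit P2@[0:1]
i=2 'c': node 8→2 (via fail)
i=3 'a': node 2→3  emit P0@[1:3],P4@[3:3]
i=4 'b': node 3→9 (via fail)
i=5 'a': node 9→10  emit P4@[5:5]
i=6 'c': node 10→11  emit P2@[5:6]
i=7 'c': node 11→12
i=8 'c': node 12→13  emit P3@[3:8]
i=9 'a': node 13→5 (via fail)  emit P0@[7:9],P4@[9:9]
i=10 'c': node 5→6  emit P1@[6:10],P2@[9:10]
i=11 'b': node 6→0 (via fail)
i=12 'c': node 0→1
i=13 'c': node 1→2
i=14 'a': node 2→3  emit P0@[12:14],P4@[14:14]
i=15 'a': node 3→7 (via fail)  emit P4@[15:15]
i=16 'c': node 7→8  emit P2@[15:16]
i=17 'a': node 8→7 (via fail)  emit P4@[17:17]
i=18 'a': node 7→7 (via fail)  emit P4@[18:18]
i=19 'b': node 7→9
i=20 'a': node 9→10  emit P4@[20:20]
i=21 'c': node 10→11  emit P2@[20:21]
i=22 'c': node 11→12
i=23 'c': node 12→13  emit P3@[18:23]
i=24 'a': node 13→5 (via fail)  emit P0@[22:24],P4@[24:24]
i=25 'a': node 5→7 (via fail)  emit P4@[25:25]
i=26 'a': node 7→7 (via fail)  emit P4@[26:26]
i=27 'b': node 7→9
i=28 'a': node 9→10  emit P4@[28:28]
i=29 'c': node 10→11  emit P2@[28:29]
i=30 'c': node 11→12
i=31 'c': node 12→13  emit P3@[26:31]
i=32 'a': node 13→5 (via fail)  emit P0@[30:32],P4@[32:32]
i=33 'a': node 5→7 (via fail)  emit P4@[33:33]
i=34 'c': node 7→8  emit P2@[33:34]
i=35 'b': node 8→0 (via fail)
i=36 'a': node 0→7  emit P4@[36:36]
i=37 'c': node 7→8  emit P2@[36:37]
i=38 'c': node 8→2 (via fail)
i=39 'a': node 2→3  emit P0@[37:39],P4@[39:39]
i=40 'b': node 3→9 (via fail)
i=41 'b': node 9→0 (via fail)
i=42 'a': node 0→7  emit P4@[42:42]
i=43 'a': node 7→7 (via fail)  emit P4@[43:43]
i=44 'c': node 7→8  emit P2@[43:44]
i=45 'c': node 8→2 (via fail)
i=46 'a': node 2→3  emit P0@[44:46],P4@[46:46]
i=47 'b': node 3→9 (via fail)
i=48 'a': node 9→10  emit P4@[48:48]
i=49 'c': node 10→11  emit P2@[48:49]
i=50 'c': node 11→12
i=51 'c': node 12→13  emit P3@[46:51]
i=52 'c': node 13→4 (via fail)
i=53 'b': node 4→0 (via fail)

All matches (sorted): [[0,4],[1,2],[3,0],[3,4],[5,4],[6,2],[8,3],[9,0],[9,4],[10,1],[10,2],[14,0],[14,4],[15,4],[16,2],[17,4],[18,4],[20,4],[21,2],[23,3],[24,0],[24,4],[25,4],[26,4],[28,4],[29,2],[31,3],[32,0],[32,4],[33,4],[34,2],[36,4],[37,2],[39,0],[39,4],[42,4],[43,4],[44,2],[46,0],[46,4],[48,4],[49,2],[51,3]]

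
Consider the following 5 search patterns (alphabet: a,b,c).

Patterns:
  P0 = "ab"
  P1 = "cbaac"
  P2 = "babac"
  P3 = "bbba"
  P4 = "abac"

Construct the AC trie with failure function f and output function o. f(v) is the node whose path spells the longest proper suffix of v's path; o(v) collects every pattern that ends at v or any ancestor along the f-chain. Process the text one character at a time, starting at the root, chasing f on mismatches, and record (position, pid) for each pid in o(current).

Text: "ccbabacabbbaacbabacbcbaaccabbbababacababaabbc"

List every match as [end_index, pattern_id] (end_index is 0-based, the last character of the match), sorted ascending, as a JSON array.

Construct AC machine:
Trie (insert patterns):
  0='ε' goto a→1 b→8 c→3
  1='a' goto b→2
  2='ab' goto a→16  [P0 ends]
  3='c' goto b→4
  4='cb' goto a→5
  5='cba' goto a→6
  6='cbaa' goto c→7
  7='cbaac' goto ·  [P1 ends]
  8='b' goto a→9 b→13
  9='ba' goto b→10
  10='bab' goto a→11
  11='baba' goto c→12
  12='babac' goto ·  [P2 ends]
  13='bb' goto b→14
  14='bbb' goto a→15
  15='bbba' goto ·  [P3 ends]
  16='aba' goto c→17
  17='abac' goto ·  [P4 ends]

BFS fail/out derivation:
  n1('a'): parent n0 fail=0; on 'a' 0 → fail=0;  out ∅∪∅=∅
  n3('c'): parent n0 fail=0; on 'c' 0 → fail=0;  out ∅∪∅=∅
  n8('b'): parent n0 fail=0; on 'b' 0 → fail=0;  out ∅∪∅=∅
  n2('ab'): parent n1 fail=0; on 'b' 0 → fail=8;  out {0}∪∅={0}
  n4('cb'): parent n3 fail=0; on 'b' 0 → fail=8;  out ∅∪∅=∅
  n9('ba'): parent n8 fail=0; on 'a' 0 → fail=1;  out ∅∪∅=∅
  n13('bb'): parent n8 fail=0; on 'b' 0 → fail=8;  out ∅∪∅=∅
  n5('cba'): parent n4 fail=8; on 'a' 8 → fail=9;  out ∅∪∅=∅
  n10('bab'): parent n9 fail=1; on 'b' 1 → fail=2;  out ∅∪{0}={0}
  n14('bbb'): parent n13 fail=8; on 'b' 8 → fail=13;  out ∅∪∅=∅
  n16('aba'): parent n2 fail=8; on 'a' 8 → fail=9;  out ∅∪∅=∅
  n6('cbaa'): parent n5 fail=9; on 'a' 9→1→0 → fail=1;  out ∅∪∅=∅
  n11('baba'): parent n10 fail=2; on 'a' 2 → fail=16;  out ∅∪∅=∅
  n15('bbba'): parent n14 fail=13; on 'a' 13→8 → fail=9;  out {3}∪∅={3}
  n17('abac'): parent n16 fail=9; on 'c' 9→1→0 → fail=3;  out {4}∪∅={4}
  n7('cbaac'): parent n6 fail=1; on 'c' 1→0 → fail=3;  out {1}∪∅={1}
  n12('babac'): parent n11 fail=16; on 'c' 16 → fail=17;  out {2}∪{4}={2,4}

Run:
pos 0 'c': at 3
pos 1 'c': at 3 (fail-walked)
pos 2 'b': at 4
pos 3 'a': at 5
pos 4 'b': at 10 (fail-walked)  emit P0@[3:4]
pos 5 'a': at 11
pos 6 'c': at 12  emit P2@[2:6],P4@[3:6]
pos 7 'a': at 1 (fail-walked)
pos 8 'b': at 2  emit P0@[7:8]
pos 9 'b': at 13 (fail-walked)
pos 10 'b': at 14
pos 11 'a': at 15  emit P3@[8:11]
pos 12 'a': at 1 (fail-walked)
pos 13 'c': at 3 (fail-walked)
pos 14 'b': at 4
pos 15 'a': at 5
pos 16 'b': at 10 (fail-walked)  emit P0@[15:16]
pos 17 'a': at 11
pos 18 'c': at 12  emit P2@[14:18],P4@[15:18]
pos 19 'b': at 4 (fail-walked)
pos 20 'c': at 3 (fail-walked)
pos 21 'b': at 4
pos 22 'a': at 5
pos 23 'a': at 6
pos 24 'c': at 7  emit P1@[20:24]
pos 25 'c': at 3 (fail-walked)
pos 26 'a': at 1 (fail-walked)
pos 27 'b': at 2  emit P0@[26:27]
pos 28 'b': at 13 (fail-walked)
pos 29 'b': at 14
pos 30 'a': at 15  emit P3@[27:30]
pos 31 'b': at 10 (fail-walked)  emit P0@[30:31]
pos 32 'a': at 11
pos 33 'b': at 10 (fail-walked)  emit P0@[32:33]
pos 34 'a': at 11
pos 35 'c': at 12  emit P2@[31:35],P4@[32:35]
pos 36 'a': at 1 (fail-walked)
pos 37 'b': at 2  emit P0@[36:37]
pos 38 'a': at 16
pos 39 'b': at 10 (fail-walked)  emit P0@[38:39]
pos 40 'a': at 11
pos 41 'a': at 1 (fail-walked)
pos 42 'b': at 2  emit P0@[41:42]
pos 43 'b': at 13 (fail-walked)
pos 44 'c': at 3 (fail-walked)

All matches (sorted): [[4,0],[6,2],[6,4],[8,0],[11,3],[16,0],[18,2],[18,4],[24,1],[27,0],[30,3],[31,0],[33,0],[35,2],[35,4],[37,0],[39,0],[42,0]]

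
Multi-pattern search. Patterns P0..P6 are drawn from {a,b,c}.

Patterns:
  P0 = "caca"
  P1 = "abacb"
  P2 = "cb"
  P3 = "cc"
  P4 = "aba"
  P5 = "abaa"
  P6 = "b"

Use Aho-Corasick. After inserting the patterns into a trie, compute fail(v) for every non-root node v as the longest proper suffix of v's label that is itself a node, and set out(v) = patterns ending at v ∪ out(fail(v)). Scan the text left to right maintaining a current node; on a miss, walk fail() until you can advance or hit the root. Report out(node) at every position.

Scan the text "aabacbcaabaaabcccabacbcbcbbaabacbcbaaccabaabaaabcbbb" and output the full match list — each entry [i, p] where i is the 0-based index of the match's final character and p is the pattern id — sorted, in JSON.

Construct AC machine:
Trie (insert patterns):
  0='ε' goto a→5 b→13 c→1
  1='c' goto a→2 b→10 c→11
  2='ca' goto c→3
  3='cac' goto a→4
  4='caca' goto ·  [P0 ends]
  5='a' goto b→6
  6='ab' goto a→7
  7='aba' goto a→12 c→8  [P4 ends]
  8='abac' goto b→9
  9='abacb' goto ·  [P1 ends]
  10='cb' goto ·  [P2 ends]
  11='cc' goto ·  [P3 ends]
  12='abaa' goto ·  [P5 ends]
  13='b' goto ·  [P6 ends]

BFS fail/out derivation:
  n1('c'): parent n0 fail=0; on 'c' 0 → fail=0;  out ∅∪∅=∅
  n5('a'): parent n0 fail=0; on 'a' 0 → fail=0;  out ∅∪∅=∅
  n13('b'): parent n0 fail=0; on 'b' 0 → fail=0;  out {6}∪∅={6}
  n2('ca'): parent n1 fail=0; on 'a' 0 → fail=5;  out ∅∪∅=∅
  n6('ab'): parent n5 fail=0; on 'b' 0 → fail=13;  out ∅∪{6}={6}
  n10('cb'): parent n1 fail=0; on 'b' 0 → fail=13;  out {2}∪{6}={2,6}
  n11('cc'): parent n1 fail=0; on 'c' 0 → fail=1;  out {3}∪∅={3}
  n3('cac'): parent n2 fail=5; on 'c' 5→0 → fail=1;  out ∅∪∅=∅
  n7('aba'): parent n6 fail=13; on 'a' 13→0 → fail=5;  out {4}∪∅={4}
  n4('caca'): parent n3 fail=1; on 'a' 1 → fail=2;  out {0}∪∅={0}
  n8('abac'): parent n7 fail=5; on 'c' 5→0 → fail=1;  out ∅∪∅=∅
  n12('abaa'): parent n7 fail=5; on 'a' 5→0 → fail=5;  out {5}∪∅={5}
  n9('abacb'): parent n8 fail=1; on 'b' 1 → fail=10;  out {1}∪{2,6}={1,2,6}

Text stream:
pos 0 'a': at 5
pos 1 'a': at 5 (fail-walked)
pos 2 'b': at 6  → match P6@[2:2]
pos 3 'a': at 7  → match P4@[1:3]
pos 4 'c': at 8
pos 5 'b': at 9  → match P1@[1:5],P2@[4:5],P6@[5:5]
pos 6 'c': at 1 (fail-walked)
pos 7 'a': at 2
pos 8 'a': at 5 (fail-walked)
pos 9 'b': at 6  → match P6@[9:9]
pos 10 'a': at 7  → match P4@[8:10]
pos 11 'a': at 12  → match P5@[8:11]
pos 12 'a': at 5 (fail-walked)
pos 13 'b': at 6  → match P6@[13:13]
pos 14 'c': at 1 (fail-walked)
pos 15 'c': at 11  → match P3@[14:15]
pos 16 'c': at 11 (fail-walked)  → match P3@[15:16]
pos 17 'a': at 2 (fail-walked)
pos 18 'b': at 6 (fail-walked)  → match P6@[18:18]
pos 19 'a': at 7  → match P4@[17:19]
pos 20 'c': at 8
pos 21 'b': at 9  → match P1@[17:21],P2@[20:21],P6@[21:21]
pos 22 'c': at 1 (fail-walked)
pos 23 'b': at 10  → match P2@[22:23],P6@[23:23]
pos 24 'c': at 1 (fail-walked)
pos 25 'b': at 10  → match P2@[24:25],P6@[25:25]
pos 26 'b': at 13 (fail-walked)  → match P6@[26:26]
pos 27 'a': at 5 (fail-walked)
pos 28 'a': at 5 (fail-walked)
pos 29 'b': at 6  → match P6@[29:29]
pos 30 'a': at 7  → match P4@[28:30]
pos 31 'c': at 8
pos 32 'b': at 9  → match P1@[28:32],P2@[31:32],P6@[32:32]
pos 33 'c': at 1 (fail-walked)
pos 34 'b': at 10  → match P2@[33:34],P6@[34:34]
pos 35 'a': at 5 (fail-walked)
pos 36 'a': at 5 (fail-walked)
pos 37 'c': at 1 (fail-walked)
pos 38 'c': at 11  → match P3@[37:38]
pos 39 'a': at 2 (fail-walked)
pos 40 'b': at 6 (fail-walked)  → match P6@[40:40]
pos 41 'a': at 7  → match P4@[39:41]
pos 42 'a': at 12  → match P5@[39:42]
pos 43 'b': at 6 (fail-walked)  → match P6@[43:43]
pos 44 'a': at 7  → match P4@[42:44]
pos 45 'a': at 12  → match P5@[42:45]
pos 46 'a': at 5 (fail-walked)
pos 47 'b': at 6  → match P6@[47:47]
pos 48 'c': at 1 (fail-walked)
pos 49 'b': at 10  → match P2@[48:49],P6@[49:49]
pos 50 'b': at 13 (fail-walked)  → match P6@[50:50]
pos 51 'b': at 13 (fail-walked)  → match P6@[51:51]

Result: [[2,6],[3,4],[5,1],[5,2],[5,6],[9,6],[10,4],[11,5],[13,6],[15,3],[16,3],[18,6],[19,4],[21,1],[21,2],[21,6],[23,2],[23,6],[25,2],[25,6],[26,6],[29,6],[30,4],[32,1],[32,2],[32,6],[34,2],[34,6],[38,3],[40,6],[41,4],[42,5],[43,6],[44,4],[45,5],[47,6],[49,2],[49,6],[50,6],[51,6]]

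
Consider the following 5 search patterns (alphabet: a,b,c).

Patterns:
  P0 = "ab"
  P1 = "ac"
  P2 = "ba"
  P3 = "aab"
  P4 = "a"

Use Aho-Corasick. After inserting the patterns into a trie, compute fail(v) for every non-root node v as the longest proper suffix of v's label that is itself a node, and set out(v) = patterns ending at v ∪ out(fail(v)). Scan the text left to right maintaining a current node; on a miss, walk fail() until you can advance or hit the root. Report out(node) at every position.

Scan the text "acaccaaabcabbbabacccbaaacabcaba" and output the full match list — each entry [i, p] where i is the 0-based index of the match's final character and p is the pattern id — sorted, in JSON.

Build automaton:
Trie nodes:
  n0 'ε': a→1 b→4
  n1 'a': a→6 b→2 c→3  [P4 ends]
  n2 'ab': ·  [P0 ends]
  n3 'ac': ·  [P1 ends]
  n4 'b': a→5
  n5 'ba': ·  [P2 ends]
  n6 'aa': b→7
  n7 'aab': ·  [P3 ends]

Failure links (BFS by depth):
  fail(1) 'a': from fail(0)=0 chase 'a': 0 ⇒ 0;  out={4}∪out(0)={4}
  fail(4) 'b': from fail(0)=0 chase 'b': 0 ⇒ 0;  out=∅∪out(0)=∅
  fail(2) 'ab': from fail(1)=0 chase 'b': 0 ⇒ 4;  out={0}∪out(4)={0}
  fail(3) 'ac': from fail(1)=0 chase 'c': 0 ⇒ 0;  out={1}∪out(0)={1}
  fail(5) 'ba': from fail(4)=0 chase 'a': 0 ⇒ 1;  out={2}∪out(1)={2,4}
  fail(6) 'aa': from fail(1)=0 chase 'a': 0 ⇒ 1;  out=∅∪out(1)={4}
  fail(7) 'aab': from fail(6)=1 chase 'b': 1 ⇒ 2;  out={3}∪out(2)={0,3}

Text stream:
i=0 'a': node 0→1  ** P4@[0:0]
i=1 'c': node 1→3  ** P1@[0:1]
i=2 'a': node 3→1 (via fail)  ** P4@[2:2]
i=3 'c': node 1→3  ** P1@[2:3]
i=4 'c': node 3→0 (via fail)
i=5 'a': node 0→1  ** P4@[5:5]
i=6 'a': node 1→6  ** P4@[6:6]
i=7 'a': node 6→6 (via fail)  ** P4@[7:7]
i=8 'b': node 6→7  ** P0@[7:8],P3@[6:8]
i=9 'c': node 7→0 (via fail)
i=10 'a': node 0→1  ** P4@[10:10]
i=11 'b': node 1→2  ** P0@[10:11]
i=12 'b': node 2→4 (via fail)
i=13 'b': node 4→4 (via fail)
i=14 'a': node 4→5  ** P2@[13:14],P4@[14:14]
i=15 'b': node 5→2 (via fail)  ** P0@[14:15]
i=16 'a': node 2→5 (via fail)  ** P2@[15:16],P4@[16:16]
i=17 'c': node 5→3 (via fail)  ** P1@[16:17]
i=18 'c': node 3→0 (via fail)
i=19 'c': node 0→0
i=20 'b': node 0→4
i=21 'a': node 4→5  ** P2@[20:21],P4@[21:21]
i=22 'a': node 5→6 (via fail)  ** P4@[22:22]
i=23 'a': node 6→6 (via fail)  ** P4@[23:23]
i=24 'c': node 6→3 (via fail)  ** P1@[23:24]
i=25 'a': node 3→1 (via fail)  ** P4@[25:25]
i=26 'b': node 1→2  ** P0@[25:26]
i=27 'c': node 2→0 (via fail)
i=28 'a': node 0→1  ** P4@[28:28]
i=29 'b': node 1→2  ** P0@[28:29]
i=30 'a': node 2→5 (via fail)  ** P2@[29:30],P4@[30:30]

All matches (sorted): [[0,4],[1,1],[2,4],[3,1],[5,4],[6,4],[7,4],[8,0],[8,3],[10,4],[11,0],[14,2],[14,4],[15,0],[16,2],[16,4],[17,1],[21,2],[21,4],[22,4],[23,4],[24,1],[25,4],[26,0],[28,4],[29,0],[30,2],[30,4]]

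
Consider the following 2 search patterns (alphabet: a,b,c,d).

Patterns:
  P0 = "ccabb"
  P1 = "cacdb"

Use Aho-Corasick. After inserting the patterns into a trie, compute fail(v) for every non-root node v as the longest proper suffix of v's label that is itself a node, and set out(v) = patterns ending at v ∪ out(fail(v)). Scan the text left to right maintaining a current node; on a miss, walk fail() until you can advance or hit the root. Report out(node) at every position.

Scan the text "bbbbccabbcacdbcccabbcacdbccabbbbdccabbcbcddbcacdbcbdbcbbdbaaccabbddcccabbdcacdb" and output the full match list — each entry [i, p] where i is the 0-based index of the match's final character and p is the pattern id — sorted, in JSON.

Build automaton:
Trie nodes:
  n0 'ε': c→1
  n1 'c': a→6 c→2
  n2 'cc': a→3
  n3 'cca': b→4
  n4 'ccab': b→5
  n5 'ccabb': ·  [P0 ends]
  n6 'ca': c→7
  n7 'cac': d→8
  n8 'cacd': b→9
  n9 'cacdb': ·  [P1 ends]

BFS fail/out derivation:
  fail(1) 'c': from fail(0)=0 chase 'c': 0 ⇒ 0;  out=∅∪out(0)=∅
  fail(2) 'cc': from fail(1)=0 chase 'c': 0 ⇒ 1;  out=∅∪out(1)=∅
  fail(6) 'ca': from fail(1)=0 chase 'a': 0 ⇒ 0;  out=∅∪out(0)=∅
  fail(3) 'cca': from fail(2)=1 chase 'a': 1 ⇒ 6;  out=∅∪out(6)=∅
  fail(7) 'cac': from fail(6)=0 chase 'c': 0 ⇒ 1;  out=∅∪out(1)=∅
  fail(4) 'ccab': from fail(3)=6 chase 'b': 6→0 ⇒ 0;  out=∅∪out(0)=∅
  fail(8) 'cacd': from fail(7)=1 chase 'd': 1→0 ⇒ 0;  out=∅∪out(0)=∅
  fail(5) 'ccabb': from fail(4)=0 chase 'b': 0 ⇒ 0;  out={0}∪out(0)={0}
  fail(9) 'cacdb': from fail(8)=0 chase 'b': 0 ⇒ 0;  out={1}∪out(0)={1}

Scan:
[0] read 'b'  n0⇒n0
[1] read 'b'  n0⇒n0
[2] read 'b'  n0⇒n0
[3] read 'b'  n0⇒n0
[4] read 'c'  n0⇒n1
[5] read 'c'  n1⇒n2
[6] read 'a'  n2⇒n3
[7] read 'b'  n3⇒n4
[8] read 'b'  n4⇒n5  emit P0@[4:8]
[9] read 'c'  n5⇒n1 ·f
[10] read 'a'  n1⇒n6
[11] read 'c'  n6⇒n7
[12] read 'd'  n7⇒n8
[13] read 'b'  n8⇒n9  emit P1@[9:13]
[14] read 'c'  n9⇒n1 ·f
[15] read 'c'  n1⇒n2
[16] read 'c'  n2⇒n2 ·f
[17] read 'a'  n2⇒n3
[18] read 'b'  n3⇒n4
[19] read 'b'  n4⇒n5  emit P0@[15:19]
[20] read 'c'  n5⇒n1 ·f
[21] read 'a'  n1⇒n6
[22] read 'c'  n6⇒n7
[23] read 'd'  n7⇒n8
[24] read 'b'  n8⇒n9  emit P1@[20:24]
[25] read 'c'  n9⇒n1 ·f
[26] read 'c'  n1⇒n2
[27] read 'a'  n2⇒n3
[28] read 'b'  n3⇒n4
[29] read 'b'  n4⇒n5  emit P0@[25:29]
[30] read 'b'  n5⇒n0 ·f
[31] read 'b'  n0⇒n0
[32] read 'd'  n0⇒n0
[33] read 'c'  n0⇒n1
[34] read 'c'  n1⇒n2
[35] read 'a'  n2⇒n3
[36] read 'b'  n3⇒n4
[37] read 'b'  n4⇒n5  emit P0@[33:37]
[38] read 'c'  n5⇒n1 ·f
[39] read 'b'  n1⇒n0 ·f
[40] read 'c'  n0⇒n1
[41] read 'd'  n1⇒n0 ·f
[42] read 'd'  n0⇒n0
[43] read 'b'  n0⇒n0
[44] read 'c'  n0⇒n1
[45] read 'a'  n1⇒n6
[46] read 'c'  n6⇒n7
[47] read 'd'  n7⇒n8
[48] read 'b'  n8⇒n9  emit P1@[44:48]
[49] read 'c'  n9⇒n1 ·f
[50] read 'b'  n1⇒n0 ·f
[51] read 'd'  n0⇒n0
[52] read 'b'  n0⇒n0
[53] read 'c'  n0⇒n1
[54] read 'b'  n1⇒n0 ·f
[55] read 'b'  n0⇒n0
[56] read 'd'  n0⇒n0
[57] read 'b'  n0⇒n0
[58] read 'a'  n0⇒n0
[59] read 'a'  n0⇒n0
[60] read 'c'  n0⇒n1
[61] read 'c'  n1⇒n2
[62] read 'a'  n2⇒n3
[63] read 'b'  n3⇒n4
[64] read 'b'  n4⇒n5  emit P0@[60:64]
[65] read 'd'  n5⇒n0 ·f
[66] read 'd'  n0⇒n0
[67] read 'c'  n0⇒n1
[68] read 'c'  n1⇒n2
[69] read 'c'  n2⇒n2 ·f
[70] read 'a'  n2⇒n3
[71] read 'b'  n3⇒n4
[72] read 'b'  n4⇒n5  emit P0@[68:72]
[73] read 'd'  n5⇒n0 ·f
[74] read 'c'  n0⇒n1
[75] read 'a'  n1⇒n6
[76] read 'c'  n6⇒n7
[77] read 'd'  n7⇒n8
[78] read 'b'  n8⇒n9  emit P1@[74:78]

All matches (sorted): [[8,0],[13,1],[19,0],[24,1],[29,0],[37,0],[48,1],[64,0],[72,0],[78,1]]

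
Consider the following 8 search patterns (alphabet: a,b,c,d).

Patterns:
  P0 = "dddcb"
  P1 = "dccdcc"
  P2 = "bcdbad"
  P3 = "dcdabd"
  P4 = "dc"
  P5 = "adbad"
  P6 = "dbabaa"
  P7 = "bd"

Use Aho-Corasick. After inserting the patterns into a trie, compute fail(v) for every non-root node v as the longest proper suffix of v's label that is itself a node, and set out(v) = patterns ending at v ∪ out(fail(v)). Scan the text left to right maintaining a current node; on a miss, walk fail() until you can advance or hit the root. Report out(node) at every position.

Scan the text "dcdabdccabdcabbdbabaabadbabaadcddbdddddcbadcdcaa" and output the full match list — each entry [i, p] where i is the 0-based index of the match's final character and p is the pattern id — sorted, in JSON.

Construct AC machine:
Trie (insert patterns):
  0='ε' goto a→21 b→11 d→1
  1='d' goto b→26 c→6 d→2
  2='dd' goto d→3
  3='ddd' goto c→4
  4='dddc' goto b→5
  5='dddcb' goto ·  [P0 ends]
  6='dc' goto c→7 d→17  [P4 ends]
  7='dcc' goto d→8
  8='dccd' goto c→9
  9='dccdc' goto c→10
  10='dccdcc' goto ·  [P1 ends]
  11='b' goto c→12 d→31
  12='bc' goto d→13
  13='bcd' goto b→14
  14='bcdb' goto a→15
  15='bcdba' goto d→16
  16='bcdbad' goto ·  [P2 ends]
  17='dcd' goto a→18
  18='dcda' goto b→19
  19='dcdab' goto d→20
  20='dcdabd' goto ·  [P3 ends]
  21='a' goto d→22
  22='ad' goto b→23
  23='adb' goto a→24
  24='adba' goto d→25
  25='adbad' goto ·  [P5 ends]
  26='db' goto a→27
  27='dba' goto b→28
  28='dbab' goto a→29
  29='dbaba' goto a→30
  30='dbabaa' goto ·  [P6 ends]
  31='bd' goto ·  [P7 ends]

Failure links (BFS by depth):
  fail(1) 'd': from fail(0)=0 chase 'd': 0 ⇒ 0;  out=∅∪out(0)=∅
  fail(11) 'b': from fail(0)=0 chase 'b': 0 ⇒ 0;  out=∅∪out(0)=∅
  fail(21) 'a': from fail(0)=0 chase 'a': 0 ⇒ 0;  out=∅∪out(0)=∅
  fail(2) 'dd': from fail(1)=0 chase 'd': 0 ⇒ 1;  out=∅∪out(1)=∅
  fail(6) 'dc': from fail(1)=0 chase 'c': 0 ⇒ 0;  out={4}∪out(0)={4}
  fail(12) 'bc': from fail(11)=0 chase 'c': 0 ⇒ 0;  out=∅∪out(0)=∅
  fail(22) 'ad': from fail(21)=0 chase 'd': 0 ⇒ 1;  out=∅∪out(1)=∅
  fail(26) 'db': from fail(1)=0 chase 'b': 0 ⇒ 11;  out=∅∪out(11)=∅
  fail(31) 'bd': from fail(11)=0 chase 'd': 0 ⇒ 1;  out={7}∪out(1)={7}
  fail(3) 'ddd': from fail(2)=1 chase 'd': 1 ⇒ 2;  out=∅∪out(2)=∅
  fail(7) 'dcc': from fail(6)=0 chase 'c': 0 ⇒ 0;  out=∅∪out(0)=∅
  fail(13) 'bcd': from fail(12)=0 chase 'd': 0 ⇒ 1;  out=∅∪out(1)=∅
  fail(17) 'dcd': from fail(6)=0 chase 'd': 0 ⇒ 1;  out=∅∪out(1)=∅
  fail(23) 'adb': from fail(22)=1 chase 'b': 1 ⇒ 26;  out=∅∪out(26)=∅
  fail(27) 'dba': from fail(26)=11 chase 'a': 11→0 ⇒ 21;  out=∅∪out(21)=∅
  fail(4) 'dddc': from fail(3)=2 chase 'c': 2→1 ⇒ 6;  out=∅∪out(6)={4}
  fail(8) 'dccd': from fail(7)=0 chase 'd': 0 ⇒ 1;  out=∅∪out(1)=∅
  fail(14) 'bcdb': from fail(13)=1 chase 'b': 1 ⇒ 26;  out=∅∪out(26)=∅
  fail(18) 'dcda': from fail(17)=1 chase 'a': 1→0 ⇒ 21;  out=∅∪out(21)=∅
  fail(24) 'adba': from fail(23)=26 chase 'a': 26 ⇒ 27;  out=∅∪out(27)=∅
  fail(28) 'dbab': from fail(27)=21 chase 'b': 21→0 ⇒ 11;  out=∅∪out(11)=∅
  fail(5) 'dddcb': from fail(4)=6 chase 'b': 6→0 ⇒ 11;  out={0}∪out(11)={0}
  fail(9) 'dccdc': from fail(8)=1 chase 'c': 1 ⇒ 6;  out=∅∪out(6)={4}
  fail(15) 'bcdba': from fail(14)=26 chase 'a': 26 ⇒ 27;  out=∅∪out(27)=∅
  fail(19) 'dcdab': from fail(18)=21 chase 'b': 21→0 ⇒ 11;  out=∅∪out(11)=∅
  fail(25) 'adbad': from fail(24)=27 chase 'd': 27→21 ⇒ 22;  out={5}∪out(22)={5}
  fail(29) 'dbaba': from fail(28)=11 chase 'a': 11→0 ⇒ 21;  out=∅∪out(21)=∅
  fail(10) 'dccdcc': from fail(9)=6 chase 'c': 6 ⇒ 7;  out={1}∪out(7)={1}
  fail(16) 'bcdbad': from fail(15)=27 chase 'd': 27→21 ⇒ 22;  out={2}∪out(22)={2}
  fail(20) 'dcdabd': from fail(19)=11 chase 'd': 11 ⇒ 31;  out={3}∪out(31)={3,7}
  fail(30) 'dbabaa': from fail(29)=21 chase 'a': 21→0 ⇒ 21;  out={6}∪out(21)={6}

Scan:
i=0 'd': node 0→1
i=1 'c': node 1→6  ** P4@[0:1]
i=2 'd': node 6→17
i=3 'a': node 17→18
i=4 'b': node 18→19
i=5 'd': node 19→20  ** P3@[0:5],P7@[4:5]
i=6 'c': node 20→6 (fail-walked)  ** P4@[5:6]
i=7 'c': node 6→7
i=8 'a': node 7→21 (fail-walked)
i=9 'b': node 21→11 (fail-walked)
i=10 'd': node 11→31  ** P7@[9:10]
i=11 'c': node 31→6 (fail-walked)  ** P4@[10:11]
i=12 'a': node 6→21 (fail-walked)
i=13 'b': node 21→11 (fail-walked)
i=14 'b': node 11→11 (fail-walked)
i=15 'd': node 11→31  ** P7@[14:15]
i=16 'b': node 31→26 (fail-walked)
i=17 'a': node 26→27
i=18 'b': node 27→28
i=19 'a': node 28→29
i=20 'a': node 29→30  ** P6@[15:20]
i=21 'b': node 30→11 (fail-walked)
i=22 'a': node 11→21 (fail-walked)
i=23 'd': node 21→22
i=24 'b': node 22→23
i=25 'a': node 23→24
i=26 'b': node 24→28 (fail-walked)
i=27 'a': node 28→29
i=28 'a': node 29→30  ** P6@[23:28]
i=29 'd': node 30→22 (fail-walked)
i=30 'c': node 22→6 (fail-walked)  ** P4@[29:30]
i=31 'd': node 6→17
i=32 'd': node 17→2 (fail-walked)
i=33 'b': node 2→26 (fail-walked)
i=34 'd': node 26→31 (fail-walked)  ** P7@[33:34]
i=35 'd': node 31→2 (fail-walked)
i=36 'd': node 2→3
i=37 'd': node 3→3 (fail-walked)
i=38 'd': node 3→3 (fail-walked)
i=39 'c': node 3→4  ** P4@[38:39]
i=40 'b': node 4→5  ** P0@[36:40]
i=41 'a': node 5→21 (fail-walked)
i=42 'd': node 21→22
i=43 'c': node 22→6 (fail-walked)  ** P4@[42:43]
i=44 'd': node 6→17
i=45 'c': node 17→6 (fail-walked)  ** P4@[44:45]
i=46 'a': node 6→21 (fail-walked)
i=47 'a': node 21→21 (fail-walked)

Matches: [[1,4],[5,3],[5,7],[6,4],[10,7],[11,4],[15,7],[20,6],[28,6],[30,4],[34,7],[39,4],[40,0],[43,4],[45,4]]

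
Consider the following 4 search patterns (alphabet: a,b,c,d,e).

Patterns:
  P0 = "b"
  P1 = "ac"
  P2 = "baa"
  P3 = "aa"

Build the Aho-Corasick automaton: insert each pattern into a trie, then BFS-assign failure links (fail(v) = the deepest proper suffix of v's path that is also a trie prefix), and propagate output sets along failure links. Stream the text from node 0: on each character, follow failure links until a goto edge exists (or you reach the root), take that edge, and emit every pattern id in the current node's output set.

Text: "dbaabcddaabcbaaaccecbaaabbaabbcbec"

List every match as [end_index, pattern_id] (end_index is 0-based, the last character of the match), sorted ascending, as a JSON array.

Build:
Trie nodes:
  n0 'ε': a→2 b→1
  n1 'b': a→4  ←P0
  n2 'a': a→6 c→3
  n3 'ac': ·  ←P1
  n4 'ba': a→5
  n5 'baa': ·  ←P2
  n6 'aa': ·  ←P3

BFS fail/out derivation:
  fail(1) 'b': from fail(0)=0 chase 'b': 0 ⇒ 0;  out={0}∪out(0)={0}
  fail(2) 'a': from fail(0)=0 chase 'a': 0 ⇒ 0;  out=∅∪out(0)=∅
  fail(3) 'ac': from fail(2)=0 chase 'c': 0 ⇒ 0;  out={1}∪out(0)={1}
  fail(4) 'ba': from fail(1)=0 chase 'a': 0 ⇒ 2;  out=∅∪out(2)=∅
  fail(6) 'aa': from fail(2)=0 chase 'a': 0 ⇒ 2;  out={3}∪out(2)={3}
  fail(5) 'baa': from fail(4)=2 chase 'a': 2 ⇒ 6;  out={2}∪out(6)={2,3}

Scan:
i=0 'd': node 0→0
i=1 'b': node 0→1  emit P0@[1:1]
i=2 'a': node 1→4
i=3 'a': node 4→5  emit P2@[1:3],P3@[2:3]
i=4 'b': node 5→1 ·f  emit P0@[4:4]
i=5 'c': node 1→0 ·f
i=6 'd': node 0→0
i=7 'd': node 0→0
i=8 'a': node 0→2
i=9 'a': node 2→6  emit P3@[8:9]
i=10 'b': node 6→1 ·f  emit P0@[10:10]
i=11 'c': node 1→0 ·f
i=12 'b': node 0→1  emit P0@[12:12]
i=13 'a': node 1→4
i=14 'a': node 4→5  emit P2@[12:14],P3@[13:14]
i=15 'a': node 5→6 ·f  emit P3@[14:15]
i=16 'c': node 6→3 ·f  emit P1@[15:16]
i=17 'c': node 3→0 ·f
i=18 'e': node 0→0
i=19 'c': node 0→0
i=20 'b': node 0→1  emit P0@[20:20]
i=21 'a': node 1→4
i=22 'a': node 4→5  emit P2@[20:22],P3@[21:22]
i=23 'a': node 5→6 ·f  emit P3@[22:23]
i=24 'b': node 6→1 ·f  emit P0@[24:24]
i=25 'b': node 1→1 ·f  emit P0@[25:25]
i=26 'a': node 1→4
i=27 'a': node 4→5  emit P2@[25:27],P3@[26:27]
i=28 'b': node 5→1 ·f  emit P0@[28:28]
i=29 'b': node 1→1 ·f  emit P0@[29:29]
i=30 'c': node 1→0 ·f
i=31 'b': node 0→1  emit P0@[31:31]
i=32 'e': node 1→0 ·f
i=33 'c': node 0→0

All matches (sorted): [[1,0],[3,2],[3,3],[4,0],[9,3],[10,0],[12,0],[14,2],[14,3],[15,3],[16,1],[20,0],[22,2],[22,3],[23,3],[24,0],[25,0],[27,2],[27,3],[28,0],[29,0],[31,0]]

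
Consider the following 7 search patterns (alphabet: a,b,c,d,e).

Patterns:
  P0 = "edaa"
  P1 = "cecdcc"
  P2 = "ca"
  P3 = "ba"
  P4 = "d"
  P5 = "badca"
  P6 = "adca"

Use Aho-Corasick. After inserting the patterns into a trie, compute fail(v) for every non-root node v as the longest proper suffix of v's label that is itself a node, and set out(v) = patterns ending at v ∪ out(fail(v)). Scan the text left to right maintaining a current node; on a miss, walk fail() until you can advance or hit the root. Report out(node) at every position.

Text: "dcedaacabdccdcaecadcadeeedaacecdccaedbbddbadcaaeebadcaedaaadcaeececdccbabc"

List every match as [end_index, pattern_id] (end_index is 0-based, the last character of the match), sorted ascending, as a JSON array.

Build:
Trie nodes:
  n0 'ε': a→18 b→12 c→5 d→14 e→1
  n1 'e': d→2
  n2 'ed': a→3
  n3 'eda': a→4
  n4 'edaa': ·  ←P0
  n5 'c': a→11 e→6
  n6 'ce': c→7
  n7 'cec': d→8
  n8 'cecd': c→9
  n9 'cecdc': c→10
  n10 'cecdcc': ·  ←P1
  n11 'ca': ·  ←P2
  n12 'b': a→13
  n13 'ba': d→15  ←P3
  n14 'd': ·  ←P4
  n15 'bad': c→16
  n16 'badc': a→17
  n17 'badca': ·  ←P5
  n18 'a': d→19
  n19 'ad': c→20
  n20 'adc': a→21
  n21 'adca': ·  ←P6

BFS fail/out derivation:
  fail(1) 'e': from fail(0)=0 chase 'e': 0 ⇒ 0;  out=∅∪out(0)=∅
  fail(5) 'c': from fail(0)=0 chase 'c': 0 ⇒ 0;  out=∅∪out(0)=∅
  fail(12) 'b': from fail(0)=0 chase 'b': 0 ⇒ 0;  out=∅∪out(0)=∅
  fail(14) 'd': from fail(0)=0 chase 'd': 0 ⇒ 0;  out={4}∪out(0)={4}
  fail(18) 'a': from fail(0)=0 chase 'a': 0 ⇒ 0;  out=∅∪out(0)=∅
  fail(2) 'ed': from fail(1)=0 chase 'd': 0 ⇒ 14;  out=∅∪out(14)={4}
  fail(6) 'ce': from fail(5)=0 chase 'e': 0 ⇒ 1;  out=∅∪out(1)=∅
  fail(11) 'ca': from fail(5)=0 chase 'a': 0 ⇒ 18;  out={2}∪out(18)={2}
  fail(13) 'ba': from fail(12)=0 chase 'a': 0 ⇒ 18;  out={3}∪out(18)={3}
  fail(19) 'ad': from fail(18)=0 chase 'd': 0 ⇒ 14;  out=∅∪out(14)={4}
  fail(3) 'eda': from fail(2)=14 chase 'a': 14→0 ⇒ 18;  out=∅∪out(18)=∅
  fail(7) 'cec': from fail(6)=1 chase 'c': 1→0 ⇒ 5;  out=∅∪out(5)=∅
  fail(15) 'bad': from fail(13)=18 chase 'd': 18 ⇒ 19;  out=∅∪out(19)={4}
  fail(20) 'adc': from fail(19)=14 chase 'c': 14→0 ⇒ 5;  out=∅∪out(5)=∅
  fail(4) 'edaa': from fail(3)=18 chase 'a': 18→0 ⇒ 18;  out={0}∪out(18)={0}
  fail(8) 'cecd': from fail(7)=5 chase 'd': 5→0 ⇒ 14;  out=∅∪out(14)={4}
  fail(16) 'badc': from fail(15)=19 chase 'c': 19 ⇒ 20;  out=∅∪out(20)=∅
  fail(21) 'adca': from fail(20)=5 chase 'a': 5 ⇒ 11;  out={6}∪out(11)={2,6}
  fail(9) 'cecdc': from fail(8)=14 chase 'c': 14→0 ⇒ 5;  out=∅∪out(5)=∅
  fail(17) 'badca': from fail(16)=20 chase 'a': 20 ⇒ 21;  out={5}∪out(21)={2,5,6}
  fail(10) 'cecdcc': from fail(9)=5 chase 'c': 5→0 ⇒ 5;  out={1}∪out(5)={1}

Scan:
[0] read 'd'  n0⇒n14  ** P4@[0:0]
[1] read 'c'  n14⇒n5 ·f
[2] read 'e'  n5⇒n6
[3] read 'd'  n6⇒n2 ·f  ** P4@[3:3]
[4] read 'a'  n2⇒n3
[5] read 'a'  n3⇒n4  ** P0@[2:5]
[6] read 'c'  n4⇒n5 ·f
[7] read 'a'  n5⇒n11  ** P2@[6:7]
[8] read 'b'  n11⇒n12 ·f
[9] read 'd'  n12⇒n14 ·f  ** P4@[9:9]
[10] read 'c'  n14⇒n5 ·f
[11] read 'c'  n5⇒n5 ·f
[12] read 'd'  n5⇒n14 ·f  ** P4@[12:12]
[13] read 'c'  n14⇒n5 ·f
[14] read 'a'  n5⇒n11  ** P2@[13:14]
[15] read 'e'  n11⇒n1 ·f
[16] read 'c'  n1⇒n5 ·f
[17] read 'a'  n5⇒n11  ** P2@[16:17]
[18] read 'd'  n11⇒n19 ·f  ** P4@[18:18]
[19] read 'c'  n19⇒n20
[20] read 'a'  n20⇒n21  ** P2@[19:20],P6@[17:20]
[21] read 'd'  n21⇒n19 ·f  ** P4@[21:21]
[22] read 'e'  n19⇒n1 ·f
[23] read 'e'  n1⇒n1 ·f
[24] read 'e'  n1⇒n1 ·f
[25] read 'd'  n1⇒n2  ** P4@[25:25]
[26] read 'a'  n2⇒n3
[27] read 'a'  n3⇒n4  ** P0@[24:27]
[28] read 'c'  n4⇒n5 ·f
[29] read 'e'  n5⇒n6
[30] read 'c'  n6⇒n7
[31] read 'd'  n7⇒n8  ** P4@[31:31]
[32] read 'c'  n8⇒n9
[33] read 'c'  n9⇒n10  ** P1@[28:33]
[34] read 'a'  n10⇒n11 ·f  ** P2@[33:34]
[35] read 'e'  n11⇒n1 ·f
[36] read 'd'  n1⇒n2  ** P4@[36:36]
[37] read 'b'  n2⇒n12 ·f
[38] read 'b'  n12⇒n12 ·f
[39] read 'd'  n12⇒n14 ·f  ** P4@[39:39]
[40] read 'd'  n14⇒n14 ·f  ** P4@[40:40]
[41] read 'b'  n14⇒n12 ·f
[42] read 'a'  n12⇒n13  ** P3@[41:42]
[43] read 'd'  n13⇒n15  ** P4@[43:43]
[44] read 'c'  n15⇒n16
[45] read 'a'  n16⇒n17  ** P2@[44:45],P5@[41:45],P6@[42:45]
[46] read 'a'  n17⇒n18 ·f
[47] read 'e'  n18⇒n1 ·f
[48] read 'e'  n1⇒n1 ·f
[49] read 'b'  n1⇒n12 ·f
[50] read 'a'  n12⇒n13  ** P3@[49:50]
[51] read 'd'  n13⇒n15  ** P4@[51:51]
[52] read 'c'  n15⇒n16
[53] read 'a'  n16⇒n17  ** P2@[52:53],P5@[49:53],P6@[50:53]
[54] read 'e'  n17⇒n1 ·f
[55] read 'd'  n1⇒n2  ** P4@[55:55]
[56] read 'a'  n2⇒n3
[57] read 'a'  n3⇒n4  ** P0@[54:57]
[58] read 'a'  n4⇒n18 ·f
[59] read 'd'  n18⇒n19  ** P4@[59:59]
[60] read 'c'  n19⇒n20
[61] read 'a'  n20⇒n21  ** P2@[60:61],P6@[58:61]
[62] read 'e'  n21⇒n1 ·f
[63] read 'e'  n1⇒n1 ·f
[64] read 'c'  n1⇒n5 ·f
[65] read 'e'  n5⇒n6
[66] read 'c'  n6⇒n7
[67] read 'd'  n7⇒n8  ** P4@[67:67]
[68] read 'c'  n8⇒n9
[69] read 'c'  n9⇒n10  ** P1@[64:69]
[70] read 'b'  n10⇒n12 ·f
[71] read 'a'  n12⇒n13  ** P3@[70:71]
[72] read 'b'  n13⇒n12 ·f
[73] read 'c'  n12⇒n5 ·f

Result: [[0,4],[3,4],[5,0],[7,2],[9,4],[12,4],[14,2],[17,2],[18,4],[20,2],[20,6],[21,4],[25,4],[27,0],[31,4],[33,1],[34,2],[36,4],[39,4],[40,4],[42,3],[43,4],[45,2],[45,5],[45,6],[50,3],[51,4],[53,2],[53,5],[53,6],[55,4],[57,0],[59,4],[61,2],[61,6],[67,4],[69,1],[71,3]]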